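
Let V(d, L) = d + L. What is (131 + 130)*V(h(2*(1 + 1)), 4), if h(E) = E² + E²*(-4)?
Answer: -11484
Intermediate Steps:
h(E) = -3*E² (h(E) = E² - 4*E² = -3*E²)
V(d, L) = L + d
(131 + 130)*V(h(2*(1 + 1)), 4) = (131 + 130)*(4 - 3*4*(1 + 1)²) = 261*(4 - 3*(2*2)²) = 261*(4 - 3*4²) = 261*(4 - 3*16) = 261*(4 - 48) = 261*(-44) = -11484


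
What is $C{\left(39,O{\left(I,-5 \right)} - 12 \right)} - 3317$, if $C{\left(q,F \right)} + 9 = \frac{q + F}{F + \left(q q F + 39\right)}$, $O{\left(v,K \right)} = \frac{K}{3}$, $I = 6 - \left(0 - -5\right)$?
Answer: $- \frac{207159986}{62285} \approx -3326.0$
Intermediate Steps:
$I = 1$ ($I = 6 - \left(0 + 5\right) = 6 - 5 = 1$)
$O{\left(v,K \right)} = \frac{K}{3}$ ($O{\left(v,K \right)} = K \frac{1}{3} = \frac{K}{3}$)
$C{\left(q,F \right)} = -9 + \frac{F + q}{39 + F + F q^{2}}$ ($C{\left(q,F \right)} = -9 + \frac{q + F}{F + \left(q q F + 39\right)} = -9 + \frac{F + q}{F + \left(q^{2} F + 39\right)} = -9 + \frac{F + q}{F + \left(F q^{2} + 39\right)} = -9 + \frac{F + q}{F + \left(39 + F q^{2}\right)} = -9 + \frac{F + q}{39 + F + F q^{2}}$)
$C{\left(39,O{\left(I,-5 \right)} - 12 \right)} - 3317 = \frac{-351 + 39 - 8 \left(\frac{1}{3} \left(-5\right) - 12\right) - 9 \left(\frac{1}{3} \left(-5\right) - 12\right) 39^{2}}{39 + \left(\frac{1}{3} \left(-5\right) - 12\right) + \left(\frac{1}{3} \left(-5\right) - 12\right) 39^{2}} - 3317 = \frac{-351 + 39 - 8 \left(- \frac{5}{3} - 12\right) - 9 \left(- \frac{5}{3} - 12\right) 1521}{39 - \frac{41}{3} + \left(- \frac{5}{3} - 12\right) 1521} - 3317 = \frac{-351 + 39 - - \frac{328}{3} - \left(-123\right) 1521}{39 - \frac{41}{3} - 20787} - 3317 = \frac{-351 + 39 + \frac{328}{3} + 187083}{39 - \frac{41}{3} - 20787} - 3317 = \frac{1}{- \frac{62285}{3}} \cdot \frac{560641}{3} - 3317 = \left(- \frac{3}{62285}\right) \frac{560641}{3} - 3317 = - \frac{560641}{62285} - 3317 = - \frac{207159986}{62285}$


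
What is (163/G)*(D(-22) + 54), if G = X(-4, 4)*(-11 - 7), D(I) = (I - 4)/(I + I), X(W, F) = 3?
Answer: -195763/1188 ≈ -164.78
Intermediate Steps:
D(I) = (-4 + I)/(2*I) (D(I) = (-4 + I)/((2*I)) = (-4 + I)*(1/(2*I)) = (-4 + I)/(2*I))
G = -54 (G = 3*(-11 - 7) = 3*(-18) = -54)
(163/G)*(D(-22) + 54) = (163/(-54))*((1/2)*(-4 - 22)/(-22) + 54) = (163*(-1/54))*((1/2)*(-1/22)*(-26) + 54) = -163*(13/22 + 54)/54 = -163/54*1201/22 = -195763/1188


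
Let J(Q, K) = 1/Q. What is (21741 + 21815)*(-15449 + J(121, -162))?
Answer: -81420450368/121 ≈ -6.7290e+8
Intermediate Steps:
(21741 + 21815)*(-15449 + J(121, -162)) = (21741 + 21815)*(-15449 + 1/121) = 43556*(-15449 + 1/121) = 43556*(-1869328/121) = -81420450368/121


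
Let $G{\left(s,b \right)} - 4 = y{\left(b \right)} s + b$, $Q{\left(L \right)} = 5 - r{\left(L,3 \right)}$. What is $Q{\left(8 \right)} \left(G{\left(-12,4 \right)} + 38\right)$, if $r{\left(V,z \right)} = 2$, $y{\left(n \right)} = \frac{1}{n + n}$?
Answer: $\frac{267}{2} \approx 133.5$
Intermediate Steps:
$y{\left(n \right)} = \frac{1}{2 n}$
$Q{\left(L \right)} = 3$ ($Q{\left(L \right)} = 5 - 2 = 3$)
$G{\left(s,b \right)} = 4 + b + \frac{s}{2 b}$ ($G{\left(s,b \right)} = 4 + \left(\frac{1}{2 b} s + b\right) = 4 + \left(\frac{s}{2 b} + b\right) = 4 + \left(b + \frac{s}{2 b}\right) = 4 + b + \frac{s}{2 b}$)
$Q{\left(8 \right)} \left(G{\left(-12,4 \right)} + 38\right) = 3 \left(\left(4 + 4 + \frac{1}{2} \left(-12\right) \frac{1}{4}\right) + 38\right) = 3 \left(\left(4 + 4 - \frac{3}{2}\right) + 38\right) = 3 \left(\frac{13}{2} + 38\right) = 3 \cdot \frac{89}{2} = \frac{267}{2}$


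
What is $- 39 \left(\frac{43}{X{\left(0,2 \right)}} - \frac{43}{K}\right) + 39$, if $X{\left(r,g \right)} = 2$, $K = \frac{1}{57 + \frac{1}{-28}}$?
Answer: $\frac{2652429}{28} \approx 94730.0$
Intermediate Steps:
$K = \frac{28}{1595}$ ($K = \frac{1}{57 - \frac{1}{28}} = \frac{1}{\frac{1595}{28}} = \frac{28}{1595} \approx 0.017555$)
$- 39 \left(\frac{43}{X{\left(0,2 \right)}} - \frac{43}{K}\right) + 39 = - 39 \left(\frac{43}{2} - \frac{43}{\frac{28}{1595}}\right) + 39 = - 39 \left(43 \cdot \frac{1}{2} - \frac{68585}{28}\right) + 39 = - 39 \left(\frac{43}{2} - \frac{68585}{28}\right) + 39 = \left(-39\right) \left(- \frac{67983}{28}\right) + 39 = \frac{2651337}{28} + 39 = \frac{2652429}{28}$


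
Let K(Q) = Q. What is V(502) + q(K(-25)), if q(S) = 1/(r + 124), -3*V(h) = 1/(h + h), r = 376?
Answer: 157/94125 ≈ 0.0016680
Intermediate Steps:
V(h) = -1/(6*h) (V(h) = -1/(3*(h + h)) = -1/(2*h)/3 = -1/(6*h))
q(S) = 1/500 (q(S) = 1/(376 + 124) = 1/500)
V(502) + q(K(-25)) = -⅙/502 + 1/500 = -⅙*1/502 + 1/500 = -1/3012 + 1/500 = 157/94125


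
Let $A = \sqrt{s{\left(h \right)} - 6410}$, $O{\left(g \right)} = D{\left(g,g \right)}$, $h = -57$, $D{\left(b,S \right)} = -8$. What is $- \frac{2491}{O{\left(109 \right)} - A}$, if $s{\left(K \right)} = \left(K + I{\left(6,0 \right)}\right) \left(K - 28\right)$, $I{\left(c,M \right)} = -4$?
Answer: $\frac{19928}{1289} - \frac{87185 i}{1289} \approx 15.46 - 67.638 i$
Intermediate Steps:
$s{\left(K \right)} = \left(-28 + K\right) \left(-4 + K\right)$ ($s{\left(K \right)} = \left(K - 4\right) \left(K - 28\right) = \left(-4 + K\right) \left(-28 + K\right) = \left(-28 + K\right) \left(-4 + K\right)$)
$O{\left(g \right)} = -8$
$A = 35 i$ ($A = \sqrt{\left(112 + \left(-57\right)^{2} - -1824\right) - 6410} = \sqrt{\left(112 + 3249 + 1824\right) - 6410} = \sqrt{5185 - 6410} = \sqrt{-1225} = 35 i \approx 35.0 i$)
$- \frac{2491}{O{\left(109 \right)} - A} = - \frac{2491}{-8 - 35 i} = - 2491 \frac{-8 + 35 i}{1289} = - \frac{2491 \left(-8 + 35 i\right)}{1289}$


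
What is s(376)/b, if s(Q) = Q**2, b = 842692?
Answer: 35344/210673 ≈ 0.16777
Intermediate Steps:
s(376)/b = 376**2/842692 = 141376*(1/842692) = 35344/210673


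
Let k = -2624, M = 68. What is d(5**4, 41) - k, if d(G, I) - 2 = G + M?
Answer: 3319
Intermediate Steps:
d(G, I) = 70 + G (d(G, I) = 2 + (G + 68) = 2 + (68 + G) = 70 + G)
d(5**4, 41) - k = (70 + 5**4) - 1*(-2624) = (70 + 625) + 2624 = 695 + 2624 = 3319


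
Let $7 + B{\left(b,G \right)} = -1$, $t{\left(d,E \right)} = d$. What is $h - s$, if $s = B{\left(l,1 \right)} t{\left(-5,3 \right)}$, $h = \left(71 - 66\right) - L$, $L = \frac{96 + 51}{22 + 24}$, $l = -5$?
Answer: $- \frac{1757}{46} \approx -38.196$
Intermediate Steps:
$L = \frac{147}{46} \approx 3.1957$
$B{\left(b,G \right)} = -8$ ($B{\left(b,G \right)} = -7 - 1 = -8$)
$h = \frac{83}{46}$ ($h = \left(71 - 66\right) - \frac{147}{46} = 5 - \frac{147}{46} = \frac{83}{46} \approx 1.8043$)
$s = 40$ ($s = \left(-8\right) \left(-5\right) = 40$)
$h - s = \frac{83}{46} - 40 = - \frac{1757}{46}$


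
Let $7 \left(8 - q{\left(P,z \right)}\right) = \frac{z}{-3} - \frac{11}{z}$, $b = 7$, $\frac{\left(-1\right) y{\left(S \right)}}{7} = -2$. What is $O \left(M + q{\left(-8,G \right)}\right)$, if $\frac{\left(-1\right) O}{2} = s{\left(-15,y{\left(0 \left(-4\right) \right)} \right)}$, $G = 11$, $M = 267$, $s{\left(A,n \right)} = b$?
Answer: $- \frac{11578}{3} \approx -3859.3$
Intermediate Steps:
$y{\left(S \right)} = 14$ ($y{\left(S \right)} = \left(-7\right) \left(-2\right) = 14$)
$s{\left(A,n \right)} = 7$
$O = -14$ ($O = \left(-2\right) 7 = -14$)
$q{\left(P,z \right)} = 8 + \frac{z}{21} + \frac{11}{7 z}$ ($q{\left(P,z \right)} = 8 - \frac{\frac{z}{-3} - \frac{11}{z}}{7} = 8 - \frac{z \left(- \frac{1}{3}\right) - \frac{11}{z}}{7} = 8 - \frac{- \frac{z}{3} - \frac{11}{z}}{7} = 8 - \frac{- \frac{11}{z} - \frac{z}{3}}{7} = 8 + \left(\frac{z}{21} + \frac{11}{7 z}\right) = 8 + \frac{z}{21} + \frac{11}{7 z}$)
$O \left(M + q{\left(-8,G \right)}\right) = - 14 \left(267 + \frac{33 + 11 \left(168 + 11\right)}{21 \cdot 11}\right) = - 14 \left(267 + \frac{1}{21} \cdot \frac{1}{11} \left(33 + 11 \cdot 179\right)\right) = - 14 \left(267 + \frac{1}{21} \cdot \frac{1}{11} \left(33 + 1969\right)\right) = - 14 \left(267 + \frac{1}{21} \cdot \frac{1}{11} \cdot 2002\right) = - 14 \left(267 + \frac{26}{3}\right) = \left(-14\right) \frac{827}{3} = - \frac{11578}{3}$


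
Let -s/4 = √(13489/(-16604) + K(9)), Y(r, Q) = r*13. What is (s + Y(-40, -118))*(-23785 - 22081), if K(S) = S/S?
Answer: 23850320 + 91732*√263885/593 ≈ 2.3930e+7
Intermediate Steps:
K(S) = 1
Y(r, Q) = 13*r
s = -2*√263885/593 (s = -4*√(13489/(-16604) + 1) = -4*√(13489*(-1/16604) + 1) = -4*√(-1927/2372 + 1) = -2*√263885/593 ≈ -1.7325)
(s + Y(-40, -118))*(-23785 - 22081) = (-2*√263885/593 + 13*(-40))*(-23785 - 22081) = (-2*√263885/593 - 520)*(-45866) = (-520 - 2*√263885/593)*(-45866) = 23850320 + 91732*√263885/593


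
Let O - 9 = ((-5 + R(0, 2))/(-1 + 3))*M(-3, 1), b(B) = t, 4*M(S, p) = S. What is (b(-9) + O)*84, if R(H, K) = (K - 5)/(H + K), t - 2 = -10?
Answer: 1155/4 ≈ 288.75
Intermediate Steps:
t = -8 (t = 2 - 10 = -8)
M(S, p) = S/4
b(B) = -8
R(H, K) = (-5 + K)/(H + K)
O = 183/16 (O = 9 + ((-5 + (-5 + 2)/(0 + 2))/(-1 + 3))*((¼)*(-3)) = 9 + ((-5 - 3/2)/2)*(-¾) = 9 + ((-5 + (½)*(-3))*(½))*(-¾) = 9 + ((-5 - 3/2)*(½))*(-¾) = 9 - 13/2*½*(-¾) = 9 - 13/4*(-¾) = 9 + 39/16 = 183/16 ≈ 11.438)
(b(-9) + O)*84 = (-8 + 183/16)*84 = (55/16)*84 = 1155/4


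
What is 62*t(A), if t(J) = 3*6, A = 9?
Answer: 1116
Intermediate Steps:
t(J) = 18
62*t(A) = 62*18 = 1116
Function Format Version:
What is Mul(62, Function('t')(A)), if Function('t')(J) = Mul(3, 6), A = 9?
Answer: 1116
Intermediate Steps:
Function('t')(J) = 18
Mul(62, Function('t')(A)) = Mul(62, 18) = 1116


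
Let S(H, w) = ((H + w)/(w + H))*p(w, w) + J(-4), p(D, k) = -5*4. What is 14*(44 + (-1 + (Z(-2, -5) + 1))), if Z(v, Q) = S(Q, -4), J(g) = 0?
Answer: 336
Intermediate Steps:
p(D, k) = -20
S(H, w) = -20 (S(H, w) = ((H + w)/(w + H))*(-20) + 0 = ((H + w)/(H + w))*(-20) + 0 = 1*(-20) + 0 = -20 + 0 = -20)
Z(v, Q) = -20
14*(44 + (-1 + (Z(-2, -5) + 1))) = 14*(44 + (-1 + (-20 + 1))) = 14*(44 + (-1 - 19)) = 14*(44 - 20) = 14*24 = 336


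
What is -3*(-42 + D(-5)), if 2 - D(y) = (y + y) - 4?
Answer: 78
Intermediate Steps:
D(y) = 6 - 2*y (D(y) = 2 - ((y + y) - 4) = 2 - (2*y - 4) = 2 - (-4 + 2*y) = 2 + (4 - 2*y) = 6 - 2*y)
-3*(-42 + D(-5)) = -3*(-42 + (6 - 2*(-5))) = -3*(-42 + (6 + 10)) = -3*(-42 + 16) = -3*(-26) = 78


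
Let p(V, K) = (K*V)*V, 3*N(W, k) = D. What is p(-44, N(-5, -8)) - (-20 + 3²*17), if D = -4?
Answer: -8143/3 ≈ -2714.3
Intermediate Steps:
N(W, k) = -4/3 (N(W, k) = (⅓)*(-4) = -4/3)
p(V, K) = K*V²
p(-44, N(-5, -8)) - (-20 + 3²*17) = -4/3*(-44)² - (-20 + 3²*17) = -4/3*1936 - (-20 + 9*17) = -7744/3 - (-20 + 153) = -7744/3 - 1*133 = -7744/3 - 133 = -8143/3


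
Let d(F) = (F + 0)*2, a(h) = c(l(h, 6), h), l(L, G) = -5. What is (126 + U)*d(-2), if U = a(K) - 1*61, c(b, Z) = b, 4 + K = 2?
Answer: -240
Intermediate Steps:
K = -2 (K = -4 + 2 = -2)
a(h) = -5
d(F) = 2*F (d(F) = F*2 = 2*F)
U = -66 (U = -5 - 1*61 = -5 - 61 = -66)
(126 + U)*d(-2) = (126 - 66)*(2*(-2)) = 60*(-4) = -240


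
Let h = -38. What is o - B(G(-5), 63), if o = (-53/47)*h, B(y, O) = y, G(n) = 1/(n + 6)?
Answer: 1967/47 ≈ 41.851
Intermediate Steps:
G(n) = 1/(6 + n)
o = 2014/47 (o = -53/47*(-38) = 2014/47 ≈ 42.851)
o - B(G(-5), 63) = 2014/47 - 1/(6 - 5) = 2014/47 - 1/1 = 2014/47 - 1*1 = 2014/47 - 1 = 1967/47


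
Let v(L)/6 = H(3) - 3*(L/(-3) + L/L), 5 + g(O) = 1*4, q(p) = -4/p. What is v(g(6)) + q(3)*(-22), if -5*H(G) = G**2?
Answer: -82/15 ≈ -5.4667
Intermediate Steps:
g(O) = -1 (g(O) = -5 + 1*4 = -5 + 4 = -1)
H(G) = -G**2/5
v(L) = -144/5 + 6*L (v(L) = 6*(-1/5*3**2 - 3*(L/(-3) + L/L)) = 6*(-1/5*9 - 3*(L*(-1/3) + 1)) = 6*(-9/5 - 3*(-L/3 + 1)) = 6*(-9/5 - 3*(1 - L/3)) = 6*(-9/5 + (-3 + L)) = 6*(-24/5 + L) = -144/5 + 6*L)
v(g(6)) + q(3)*(-22) = (-144/5 + 6*(-1)) - 4/3*(-22) = (-144/5 - 6) - 4*1/3*(-22) = -174/5 - 4/3*(-22) = -174/5 + 88/3 = -82/15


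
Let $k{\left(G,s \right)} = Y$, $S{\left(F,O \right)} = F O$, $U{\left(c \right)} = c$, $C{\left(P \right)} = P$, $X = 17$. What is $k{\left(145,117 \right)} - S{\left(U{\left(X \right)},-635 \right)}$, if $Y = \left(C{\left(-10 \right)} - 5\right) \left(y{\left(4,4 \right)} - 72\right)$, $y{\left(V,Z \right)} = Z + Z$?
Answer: $11755$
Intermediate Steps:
$y{\left(V,Z \right)} = 2 Z$
$Y = 960$ ($Y = \left(-10 - 5\right) \left(2 \cdot 4 - 72\right) = - 15 \left(8 - 72\right) = \left(-15\right) \left(-64\right) = 960$)
$k{\left(G,s \right)} = 960$
$k{\left(145,117 \right)} - S{\left(U{\left(X \right)},-635 \right)} = 960 - 17 \left(-635\right) = 960 - -10795 = 960 + 10795 = 11755$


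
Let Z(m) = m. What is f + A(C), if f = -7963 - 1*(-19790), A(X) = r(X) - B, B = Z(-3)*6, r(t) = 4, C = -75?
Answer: 11849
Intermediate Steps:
B = -18 (B = -3*6 = -18)
A(X) = 22 (A(X) = 4 - 1*(-18) = 4 + 18 = 22)
f = 11827 (f = -7963 + 19790 = 11827)
f + A(C) = 11827 + 22 = 11849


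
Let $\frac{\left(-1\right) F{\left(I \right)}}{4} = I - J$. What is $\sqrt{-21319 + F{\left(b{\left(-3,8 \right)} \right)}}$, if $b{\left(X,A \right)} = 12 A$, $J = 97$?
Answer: $7 i \sqrt{435} \approx 146.0 i$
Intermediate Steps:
$F{\left(I \right)} = 388 - 4 I$ ($F{\left(I \right)} = - 4 \left(I - 97\right) = - 4 \left(-97 + I\right) = 388 - 4 I$)
$\sqrt{-21319 + F{\left(b{\left(-3,8 \right)} \right)}} = \sqrt{-21319 + \left(388 - 4 \cdot 12 \cdot 8\right)} = \sqrt{-21319 + \left(388 - 384\right)} = \sqrt{-21319 + 4} = \sqrt{-21315} = 7 i \sqrt{435}$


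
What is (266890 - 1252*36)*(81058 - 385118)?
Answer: -67445981080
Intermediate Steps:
(266890 - 1252*36)*(81058 - 385118) = (266890 - 45072)*(-304060) = 221818*(-304060) = -67445981080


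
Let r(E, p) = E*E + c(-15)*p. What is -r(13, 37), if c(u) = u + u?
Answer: 941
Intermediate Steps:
c(u) = 2*u
r(E, p) = E² - 30*p (r(E, p) = E*E + (2*(-15))*p = E² - 30*p)
-r(13, 37) = -(13² - 30*37) = -(169 - 1110) = -1*(-941) = 941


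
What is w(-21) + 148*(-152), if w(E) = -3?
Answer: -22499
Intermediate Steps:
w(-21) + 148*(-152) = -3 + 148*(-152) = -3 - 22496 = -22499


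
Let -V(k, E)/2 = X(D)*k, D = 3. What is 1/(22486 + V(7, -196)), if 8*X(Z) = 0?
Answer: 1/22486 ≈ 4.4472e-5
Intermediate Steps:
X(Z) = 0 (X(Z) = (⅛)*0 = 0)
V(k, E) = 0 (V(k, E) = -0*k = -2*0 = 0)
1/(22486 + V(7, -196)) = 1/(22486 + 0) = 1/22486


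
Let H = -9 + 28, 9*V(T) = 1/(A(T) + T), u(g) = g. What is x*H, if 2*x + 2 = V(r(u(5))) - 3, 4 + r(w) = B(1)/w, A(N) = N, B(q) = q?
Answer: -1715/36 ≈ -47.639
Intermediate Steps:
r(w) = -4 + 1/w
V(T) = 1/(18*T) (V(T) = 1/(9*(T + T)) = 1/(9*((2*T))) = (1/(2*T))/9 = 1/(18*T))
H = 19
x = -1715/684 (x = -1 + (1/(18*(-4 + 1/5)) - 3)/2 = -1 + (1/(18*(-19/5)) - 3)/2 = -1 + ((1/18)*(-5/19) - 3)/2 = -1 + (-5/342 - 3)/2 = -1 + (1/2)*(-1031/342) = -1 - 1031/684 = -1715/684 ≈ -2.5073)
x*H = -1715/684*19 = -1715/36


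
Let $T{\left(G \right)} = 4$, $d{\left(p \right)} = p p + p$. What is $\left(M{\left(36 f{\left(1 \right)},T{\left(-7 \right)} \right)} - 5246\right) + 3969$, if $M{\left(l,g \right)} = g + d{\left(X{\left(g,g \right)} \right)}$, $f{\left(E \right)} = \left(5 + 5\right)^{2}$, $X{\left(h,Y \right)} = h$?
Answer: $-1253$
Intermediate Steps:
$d{\left(p \right)} = p + p^{2}$ ($d{\left(p \right)} = p^{2} + p = p + p^{2}$)
$f{\left(E \right)} = 100$ ($f{\left(E \right)} = 10^{2} = 100$)
$M{\left(l,g \right)} = g + g \left(1 + g\right)$
$\left(M{\left(36 f{\left(1 \right)},T{\left(-7 \right)} \right)} - 5246\right) + 3969 = \left(4 \left(2 + 4\right) - 5246\right) + 3969 = \left(4 \cdot 6 - 5246\right) + 3969 = \left(24 - 5246\right) + 3969 = -5222 + 3969 = -1253$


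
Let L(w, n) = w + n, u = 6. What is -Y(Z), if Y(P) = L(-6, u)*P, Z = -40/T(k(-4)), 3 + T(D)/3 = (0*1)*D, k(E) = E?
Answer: 0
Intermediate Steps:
L(w, n) = n + w
T(D) = -9 (T(D) = -9 + 3*((0*1)*D) = -9 + 3*(0*D) = -9 + 3*0 = -9 + 0 = -9)
Z = 40/9 (Z = -40/(-9) = -40*(-⅑) = 40/9 ≈ 4.4444)
Y(P) = 0 (Y(P) = (6 - 6)*P = 0*P = 0)
-Y(Z) = -1*0 = 0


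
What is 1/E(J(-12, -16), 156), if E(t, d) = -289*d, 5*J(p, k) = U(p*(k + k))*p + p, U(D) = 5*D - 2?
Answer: -1/45084 ≈ -2.2181e-5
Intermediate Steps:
U(D) = -2 + 5*D
J(p, k) = p/5 + p*(-2 + 10*k*p)/5 (J(p, k) = ((-2 + 5*(p*(k + k)))*p + p)/5 = ((-2 + 5*(p*(2*k)))*p + p)/5 = ((-2 + 5*(2*k*p))*p + p)/5 = ((-2 + 10*k*p)*p + p)/5 = (p*(-2 + 10*k*p) + p)/5 = (p + p*(-2 + 10*k*p))/5 = p/5 + p*(-2 + 10*k*p)/5)
1/E(J(-12, -16), 156) = 1/(-289*156) = 1/(-45084) = -1/45084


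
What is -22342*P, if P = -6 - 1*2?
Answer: 178736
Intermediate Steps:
P = -8 (P = -6 - 2 = -8)
-22342*P = -22342*(-8) = 178736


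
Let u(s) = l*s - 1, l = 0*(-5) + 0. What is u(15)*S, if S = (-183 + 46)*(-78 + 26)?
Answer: -7124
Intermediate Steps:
S = 7124 (S = -137*(-52) = 7124)
l = 0 (l = 0 + 0 = 0)
u(s) = -1 (u(s) = 0*s - 1 = 0 - 1 = -1)
u(15)*S = -1*7124 = -7124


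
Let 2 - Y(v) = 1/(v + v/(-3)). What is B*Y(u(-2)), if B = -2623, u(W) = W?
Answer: -28853/4 ≈ -7213.3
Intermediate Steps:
Y(v) = 2 - 3/(2*v) (Y(v) = 2 - 1/(v + v/(-3)) = 2 - 1/(v + v*(-1/3)) = 2 - 1/(v - v/3) = 2 - 1/(2*v/3) = 2 - 3/(2*v))
B*Y(u(-2)) = -2623*(2 - 3/2/(-2)) = -2623*(2 - 3/2*(-1/2)) = -2623*(2 + 3/4) = -2623*11/4 = -28853/4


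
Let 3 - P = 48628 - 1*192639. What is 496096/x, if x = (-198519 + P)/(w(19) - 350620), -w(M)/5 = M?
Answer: 34797661728/10901 ≈ 3.1922e+6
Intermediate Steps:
w(M) = -5*M
P = 144014 (P = 3 - (48628 - 1*192639) = 3 - (48628 - 192639) = 3 - 1*(-144011) = 3 + 144011 = 144014)
x = 10901/70143 (x = (-198519 + 144014)/(-5*19 - 350620) = -54505/(-95 - 350620) = -54505/(-350715) = -54505*(-1/350715) = 10901/70143 ≈ 0.15541)
496096/x = 496096/(10901/70143) = 496096*(70143/10901) = 34797661728/10901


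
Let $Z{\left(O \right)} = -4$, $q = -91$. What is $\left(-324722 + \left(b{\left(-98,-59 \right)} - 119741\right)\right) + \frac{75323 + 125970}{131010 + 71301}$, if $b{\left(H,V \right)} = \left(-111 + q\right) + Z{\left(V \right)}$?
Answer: $- \frac{89961228766}{202311} \approx -4.4467 \cdot 10^{5}$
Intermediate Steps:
$b{\left(H,V \right)} = -206$ ($b{\left(H,V \right)} = \left(-111 - 91\right) - 4 = -202 - 4 = -206$)
$\left(-324722 + \left(b{\left(-98,-59 \right)} - 119741\right)\right) + \frac{75323 + 125970}{131010 + 71301} = \left(-324722 - 119947\right) + \frac{75323 + 125970}{131010 + 71301} = \left(-324722 - 119947\right) + \frac{201293}{202311} = \left(-324722 - 119947\right) + 201293 \cdot \frac{1}{202311} = -444669 + \frac{201293}{202311} = - \frac{89961228766}{202311}$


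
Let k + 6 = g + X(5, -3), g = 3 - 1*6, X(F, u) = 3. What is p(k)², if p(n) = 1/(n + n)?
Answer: 1/144 ≈ 0.0069444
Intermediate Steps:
g = -3 (g = 3 - 6 = -3)
k = -6 (k = -6 + (-3 + 3) = -6 + 0 = -6)
p(n) = 1/(2*n)
p(k)² = ((½)/(-6))² = ((½)*(-⅙))² = (-1/12)² = 1/144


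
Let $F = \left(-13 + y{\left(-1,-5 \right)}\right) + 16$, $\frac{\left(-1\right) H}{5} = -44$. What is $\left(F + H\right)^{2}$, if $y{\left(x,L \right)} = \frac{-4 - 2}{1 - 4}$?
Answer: $50625$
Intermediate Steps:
$H = 220$ ($H = \left(-5\right) \left(-44\right) = 220$)
$y{\left(x,L \right)} = 2$ ($y{\left(x,L \right)} = - \frac{6}{-3} = \left(-6\right) \left(- \frac{1}{3}\right) = 2$)
$F = 5$ ($F = \left(-13 + 2\right) + 16 = -11 + 16 = 5$)
$\left(F + H\right)^{2} = \left(5 + 220\right)^{2} = 225^{2} = 50625$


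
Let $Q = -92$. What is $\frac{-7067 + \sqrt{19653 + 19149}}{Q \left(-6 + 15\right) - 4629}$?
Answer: $\frac{7067}{5457} - \frac{\sqrt{38802}}{5457} \approx 1.2589$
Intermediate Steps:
$\frac{-7067 + \sqrt{19653 + 19149}}{Q \left(-6 + 15\right) - 4629} = \frac{-7067 + \sqrt{19653 + 19149}}{- 92 \left(-6 + 15\right) - 4629} = \frac{-7067 + \sqrt{38802}}{\left(-92\right) 9 - 4629} = \frac{-7067 + \sqrt{38802}}{-828 - 4629} = \frac{-7067 + \sqrt{38802}}{-5457} = \left(-7067 + \sqrt{38802}\right) \left(- \frac{1}{5457}\right) = \frac{7067}{5457} - \frac{\sqrt{38802}}{5457}$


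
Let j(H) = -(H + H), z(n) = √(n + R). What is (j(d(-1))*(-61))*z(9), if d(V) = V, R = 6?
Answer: -122*√15 ≈ -472.50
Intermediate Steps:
z(n) = √(6 + n) (z(n) = √(n + 6) = √(6 + n))
j(H) = -2*H
(j(d(-1))*(-61))*z(9) = (-2*(-1)*(-61))*√(6 + 9) = (2*(-61))*√15 = -122*√15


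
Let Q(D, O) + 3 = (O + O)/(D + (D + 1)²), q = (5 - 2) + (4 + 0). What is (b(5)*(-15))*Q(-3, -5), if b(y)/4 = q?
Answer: 5460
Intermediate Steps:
q = 7 (q = 3 + 4 = 7)
b(y) = 28 (b(y) = 4*7 = 28)
Q(D, O) = -3 + 2*O/(D + (1 + D)²) (Q(D, O) = -3 + (O + O)/(D + (D + 1)²) = -3 + (2*O)/(D + (1 + D)²) = -3 + 2*O/(D + (1 + D)²))
(b(5)*(-15))*Q(-3, -5) = (28*(-15))*((-3*(-3) - 3*(1 - 3)² + 2*(-5))/(-3 + (1 - 3)²)) = -420*(9 - 3*(-2)² - 10)/(-3 + (-2)²) = -420*(9 - 3*4 - 10)/(-3 + 4) = -420*(9 - 12 - 10)/1 = -420*(-13) = 5460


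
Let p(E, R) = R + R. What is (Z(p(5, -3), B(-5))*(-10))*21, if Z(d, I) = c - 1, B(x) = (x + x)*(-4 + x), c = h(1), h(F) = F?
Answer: 0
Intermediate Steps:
c = 1
B(x) = 2*x*(-4 + x) (B(x) = (2*x)*(-4 + x) = 2*x*(-4 + x))
p(E, R) = 2*R
Z(d, I) = 0 (Z(d, I) = 1 - 1 = 0)
(Z(p(5, -3), B(-5))*(-10))*21 = (0*(-10))*21 = 0*21 = 0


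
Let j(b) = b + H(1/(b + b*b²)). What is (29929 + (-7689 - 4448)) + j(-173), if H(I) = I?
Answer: 91229243909/5177890 ≈ 17619.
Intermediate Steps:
j(b) = b + 1/(b + b³) (j(b) = b + 1/(b + b*b²) = b + 1/(b + b³))
(29929 + (-7689 - 4448)) + j(-173) = (29929 + (-7689 - 4448)) + (-173 + 1/(-173 + (-173)³)) = (29929 - 12137) + (-173 + 1/(-173 - 5177717)) = 17792 + (-173 + 1/(-5177890)) = 17792 + (-173 - 1/5177890) = 17792 - 895774971/5177890 = 91229243909/5177890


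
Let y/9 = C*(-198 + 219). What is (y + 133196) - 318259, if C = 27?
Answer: -179960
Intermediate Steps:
y = 5103 (y = 9*(27*(-198 + 219)) = 9*(27*21) = 9*567 = 5103)
(y + 133196) - 318259 = (5103 + 133196) - 318259 = 138299 - 318259 = -179960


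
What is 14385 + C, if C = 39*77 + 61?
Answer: 17449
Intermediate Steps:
C = 3064 (C = 3003 + 61 = 3064)
14385 + C = 14385 + 3064 = 17449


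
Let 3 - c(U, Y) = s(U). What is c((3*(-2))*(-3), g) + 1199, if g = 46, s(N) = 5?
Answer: 1197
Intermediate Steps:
c(U, Y) = -2 (c(U, Y) = 3 - 1*5 = 3 - 5 = -2)
c((3*(-2))*(-3), g) + 1199 = -2 + 1199 = 1197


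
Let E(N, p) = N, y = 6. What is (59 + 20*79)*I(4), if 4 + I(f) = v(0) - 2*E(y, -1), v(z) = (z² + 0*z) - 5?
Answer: -34419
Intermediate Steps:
v(z) = -5 + z² (v(z) = (z² + 0) - 5 = z² - 5 = -5 + z²)
I(f) = -21 (I(f) = -4 + ((-5 + 0²) - 2*6) = -4 + ((-5 + 0) - 12) = -4 + (-5 - 12) = -4 - 17 = -21)
(59 + 20*79)*I(4) = (59 + 20*79)*(-21) = (59 + 1580)*(-21) = 1639*(-21) = -34419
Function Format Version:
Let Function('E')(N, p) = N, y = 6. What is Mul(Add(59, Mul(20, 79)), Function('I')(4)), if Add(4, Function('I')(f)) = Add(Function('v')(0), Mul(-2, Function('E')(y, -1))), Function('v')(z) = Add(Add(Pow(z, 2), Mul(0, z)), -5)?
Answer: -34419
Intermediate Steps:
Function('v')(z) = Add(-5, Pow(z, 2)) (Function('v')(z) = Add(Add(Pow(z, 2), 0), -5) = Add(Pow(z, 2), -5) = Add(-5, Pow(z, 2)))
Function('I')(f) = -21 (Function('I')(f) = Add(-4, Add(Add(-5, Pow(0, 2)), Mul(-2, 6))) = Add(-4, Add(Add(-5, 0), -12)) = Add(-4, Add(-5, -12)) = Add(-4, -17) = -21)
Mul(Add(59, Mul(20, 79)), Function('I')(4)) = Mul(Add(59, Mul(20, 79)), -21) = Mul(Add(59, 1580), -21) = Mul(1639, -21) = -34419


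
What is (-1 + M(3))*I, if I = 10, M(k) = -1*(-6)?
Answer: 50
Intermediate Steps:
M(k) = 6
(-1 + M(3))*I = (-1 + 6)*10 = 5*10 = 50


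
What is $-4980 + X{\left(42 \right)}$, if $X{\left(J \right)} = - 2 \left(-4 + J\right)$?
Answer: $-5056$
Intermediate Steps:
$X{\left(J \right)} = 8 - 2 J$
$-4980 + X{\left(42 \right)} = -4980 + \left(8 - 84\right) = -4980 - 76 = -5056$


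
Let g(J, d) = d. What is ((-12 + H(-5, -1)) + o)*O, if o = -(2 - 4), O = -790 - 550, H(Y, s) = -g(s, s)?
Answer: 12060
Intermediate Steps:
H(Y, s) = -s
O = -1340
o = 2 (o = -1*(-2) = 2)
((-12 + H(-5, -1)) + o)*O = ((-12 - 1*(-1)) + 2)*(-1340) = ((-12 + 1) + 2)*(-1340) = (-11 + 2)*(-1340) = -9*(-1340) = 12060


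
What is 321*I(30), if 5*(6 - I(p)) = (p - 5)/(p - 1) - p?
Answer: 110103/29 ≈ 3796.7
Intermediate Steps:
I(p) = 6 + p/5 - (-5 + p)/(5*(-1 + p)) (I(p) = 6 - ((p - 5)/(p - 1) - p)/5 = 6 - ((-5 + p)/(-1 + p) - p)/5 = 6 - (-p + (-5 + p)/(-1 + p))/5 = 6 + (p/5 - (-5 + p)/(5*(-1 + p))) = 6 + p/5 - (-5 + p)/(5*(-1 + p)))
321*I(30) = 321*((-25 + 30² + 28*30)/(5*(-1 + 30))) = 321*((⅕)*(-25 + 900 + 840)/29) = 321*((⅕)*(1/29)*1715) = 321*(343/29) = 110103/29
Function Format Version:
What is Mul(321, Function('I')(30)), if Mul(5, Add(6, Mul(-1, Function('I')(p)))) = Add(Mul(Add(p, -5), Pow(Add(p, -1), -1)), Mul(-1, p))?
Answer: Rational(110103, 29) ≈ 3796.7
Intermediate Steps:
Function('I')(p) = Add(6, Mul(Rational(1, 5), p), Mul(Rational(-1, 5), Pow(Add(-1, p), -1), Add(-5, p))) (Function('I')(p) = Add(6, Mul(Rational(-1, 5), Add(Mul(Add(p, -5), Pow(Add(p, -1), -1)), Mul(-1, p)))) = Add(6, Mul(Rational(-1, 5), Add(Mul(Add(-5, p), Pow(Add(-1, p), -1)), Mul(-1, p)))) = Add(6, Mul(Rational(-1, 5), Add(Mul(Pow(Add(-1, p), -1), Add(-5, p)), Mul(-1, p)))) = Add(6, Mul(Rational(-1, 5), Add(Mul(-1, p), Mul(Pow(Add(-1, p), -1), Add(-5, p))))) = Add(6, Add(Mul(Rational(1, 5), p), Mul(Rational(-1, 5), Pow(Add(-1, p), -1), Add(-5, p)))) = Add(6, Mul(Rational(1, 5), p), Mul(Rational(-1, 5), Pow(Add(-1, p), -1), Add(-5, p))))
Mul(321, Function('I')(30)) = Mul(321, Mul(Rational(1, 5), Pow(Add(-1, 30), -1), Add(-25, Pow(30, 2), Mul(28, 30)))) = Mul(321, Mul(Rational(1, 5), Pow(29, -1), Add(-25, 900, 840))) = Mul(321, Mul(Rational(1, 5), Rational(1, 29), 1715)) = Mul(321, Rational(343, 29)) = Rational(110103, 29)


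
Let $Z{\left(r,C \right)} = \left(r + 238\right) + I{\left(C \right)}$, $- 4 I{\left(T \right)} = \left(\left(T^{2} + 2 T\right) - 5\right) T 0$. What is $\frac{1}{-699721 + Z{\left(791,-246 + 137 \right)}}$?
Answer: $- \frac{1}{698692} \approx -1.4312 \cdot 10^{-6}$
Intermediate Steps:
$I{\left(T \right)} = 0$ ($I{\left(T \right)} = - \frac{\left(\left(T^{2} + 2 T\right) - 5\right) T 0}{4} = - \frac{\left(-5 + T^{2} + 2 T\right) T 0}{4} = - \frac{T \left(-5 + T^{2} + 2 T\right) 0}{4} = \left(- \frac{1}{4}\right) 0 = 0$)
$Z{\left(r,C \right)} = 238 + r$ ($Z{\left(r,C \right)} = \left(r + 238\right) + 0 = \left(238 + r\right) + 0 = 238 + r$)
$\frac{1}{-699721 + Z{\left(791,-246 + 137 \right)}} = \frac{1}{-699721 + \left(238 + 791\right)} = \frac{1}{-699721 + 1029} = \frac{1}{-698692} = - \frac{1}{698692}$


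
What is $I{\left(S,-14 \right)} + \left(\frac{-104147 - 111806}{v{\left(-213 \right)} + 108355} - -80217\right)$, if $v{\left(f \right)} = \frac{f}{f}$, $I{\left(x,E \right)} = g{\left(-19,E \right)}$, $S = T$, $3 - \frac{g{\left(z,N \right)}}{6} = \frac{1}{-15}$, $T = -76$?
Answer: $\frac{43468855247}{541780} \approx 80233.0$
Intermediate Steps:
$g{\left(z,N \right)} = \frac{92}{5}$ ($g{\left(z,N \right)} = 18 - \frac{6}{-15} = 18 - - \frac{2}{5} = 18 + \frac{2}{5} = \frac{92}{5}$)
$S = -76$
$I{\left(x,E \right)} = \frac{92}{5}$
$v{\left(f \right)} = 1$
$I{\left(S,-14 \right)} + \left(\frac{-104147 - 111806}{v{\left(-213 \right)} + 108355} - -80217\right) = \frac{92}{5} + \left(\frac{-104147 - 111806}{1 + 108355} - -80217\right) = \frac{92}{5} + \left(- \frac{215953}{108356} + 80217\right) = \frac{92}{5} + \frac{8691777299}{108356} = \frac{43468855247}{541780}$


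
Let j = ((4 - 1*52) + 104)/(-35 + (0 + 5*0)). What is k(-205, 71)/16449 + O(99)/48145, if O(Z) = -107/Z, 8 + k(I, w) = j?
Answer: -15839017/26133924465 ≈ -0.00060607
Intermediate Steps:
j = -8/5 (j = ((4 - 52) + 104)/(-35 + (0 + 0)) = (-48 + 104)/(-35 + 0) = 56/(-35) = 56*(-1/35) = -8/5 ≈ -1.6000)
k(I, w) = -48/5 (k(I, w) = -8 - 8/5 = -48/5)
k(-205, 71)/16449 + O(99)/48145 = -48/5/16449 - 107/99/48145 = -48/5*1/16449 - 107*1/99*(1/48145) = -16/27415 - 107/99*1/48145 = -16/27415 - 107/4766355 = -15839017/26133924465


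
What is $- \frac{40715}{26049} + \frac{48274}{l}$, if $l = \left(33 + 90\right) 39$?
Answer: $\frac{354059857}{41652351} \approx 8.5004$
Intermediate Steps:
$l = 4797$ ($l = 123 \cdot 39 = 4797$)
$- \frac{40715}{26049} + \frac{48274}{l} = - \frac{40715}{26049} + \frac{48274}{4797} = \frac{354059857}{41652351}$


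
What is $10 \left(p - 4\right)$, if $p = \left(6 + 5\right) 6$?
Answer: $620$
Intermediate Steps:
$p = 66$ ($p = 11 \cdot 6 = 66$)
$10 \left(p - 4\right) = 10 \left(66 - 4\right) = 10 \cdot 62 = 620$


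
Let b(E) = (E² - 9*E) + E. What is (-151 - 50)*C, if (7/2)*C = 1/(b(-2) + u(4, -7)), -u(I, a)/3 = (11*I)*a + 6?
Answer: -201/3241 ≈ -0.062018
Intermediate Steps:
b(E) = E² - 8*E
u(I, a) = -18 - 33*I*a (u(I, a) = -3*((11*I)*a + 6) = -3*(11*I*a + 6) = -3*(6 + 11*I*a) = -18 - 33*I*a)
C = 1/3241 (C = 2/(7*(-2*(-8 - 2) + (-18 - 33*4*(-7)))) = 2/(7*(-2*(-10) + (-18 + 924))) = 2/(7*(20 + 906)) = (2/7)/926 = (2/7)*(1/926) = 1/3241 ≈ 0.00030855)
(-151 - 50)*C = (-151 - 50)*(1/3241) = -201*1/3241 = -201/3241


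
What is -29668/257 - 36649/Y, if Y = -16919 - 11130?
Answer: -822738939/7208593 ≈ -114.13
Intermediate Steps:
Y = -28049
-29668/257 - 36649/Y = -29668/257 - 36649/(-28049) = -29668*1/257 - 36649*(-1/28049) = -29668/257 + 36649/28049 = -822738939/7208593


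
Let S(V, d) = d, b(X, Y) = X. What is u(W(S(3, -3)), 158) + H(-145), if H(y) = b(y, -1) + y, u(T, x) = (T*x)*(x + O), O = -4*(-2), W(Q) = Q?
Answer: -78974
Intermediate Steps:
O = 8
u(T, x) = T*x*(8 + x) (u(T, x) = (T*x)*(x + 8) = (T*x)*(8 + x) = T*x*(8 + x))
H(y) = 2*y (H(y) = y + y = 2*y)
u(W(S(3, -3)), 158) + H(-145) = -3*158*(8 + 158) + 2*(-145) = -3*158*166 - 290 = -78684 - 290 = -78974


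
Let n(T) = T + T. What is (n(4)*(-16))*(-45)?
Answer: 5760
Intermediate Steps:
n(T) = 2*T
(n(4)*(-16))*(-45) = ((2*4)*(-16))*(-45) = (8*(-16))*(-45) = -128*(-45) = 5760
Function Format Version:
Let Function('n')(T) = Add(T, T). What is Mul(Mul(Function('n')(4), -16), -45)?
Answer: 5760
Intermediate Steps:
Function('n')(T) = Mul(2, T)
Mul(Mul(Function('n')(4), -16), -45) = Mul(Mul(Mul(2, 4), -16), -45) = Mul(Mul(8, -16), -45) = Mul(-128, -45) = 5760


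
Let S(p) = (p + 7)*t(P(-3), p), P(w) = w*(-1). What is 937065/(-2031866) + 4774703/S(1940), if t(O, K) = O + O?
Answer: 2422652473117/5934064653 ≈ 408.26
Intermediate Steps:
P(w) = -w
t(O, K) = 2*O
S(p) = 42 + 6*p (S(p) = (p + 7)*(2*(-1*(-3))) = (7 + p)*(2*3) = (7 + p)*6 = 42 + 6*p)
937065/(-2031866) + 4774703/S(1940) = 937065/(-2031866) + 4774703/(42 + 6*1940) = 937065*(-1/2031866) + 4774703/(42 + 11640) = -937065/2031866 + 4774703/11682 = 2422652473117/5934064653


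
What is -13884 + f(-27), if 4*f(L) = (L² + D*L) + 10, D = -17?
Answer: -27169/2 ≈ -13585.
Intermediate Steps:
f(L) = 5/2 - 17*L/4 + L²/4 (f(L) = ((L² - 17*L) + 10)/4 = (10 + L² - 17*L)/4 = 5/2 - 17*L/4 + L²/4)
-13884 + f(-27) = -13884 + (5/2 - 17/4*(-27) + (¼)*(-27)²) = -13884 + (5/2 + 459/4 + (¼)*729) = -13884 + (5/2 + 459/4 + 729/4) = -13884 + 599/2 = -27169/2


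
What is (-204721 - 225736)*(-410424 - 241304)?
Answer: 280540879696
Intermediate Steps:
(-204721 - 225736)*(-410424 - 241304) = -430457*(-651728) = 280540879696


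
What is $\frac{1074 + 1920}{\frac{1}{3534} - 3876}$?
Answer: $- \frac{10580796}{13697783} \approx -0.77245$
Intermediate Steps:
$\frac{1074 + 1920}{\frac{1}{3534} - 3876} = \frac{2994}{\frac{1}{3534} - 3876} = \frac{2994}{- \frac{13697783}{3534}} = 2994 \left(- \frac{3534}{13697783}\right) = - \frac{10580796}{13697783}$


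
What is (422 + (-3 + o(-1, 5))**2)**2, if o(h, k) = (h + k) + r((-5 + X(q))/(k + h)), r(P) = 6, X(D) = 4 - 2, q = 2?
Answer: 221841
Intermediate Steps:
X(D) = 2
o(h, k) = 6 + h + k (o(h, k) = (h + k) + 6 = 6 + h + k)
(422 + (-3 + o(-1, 5))**2)**2 = (422 + (-3 + (6 - 1 + 5))**2)**2 = (422 + (-3 + 10)**2)**2 = (422 + 7**2)**2 = (422 + 49)**2 = 471**2 = 221841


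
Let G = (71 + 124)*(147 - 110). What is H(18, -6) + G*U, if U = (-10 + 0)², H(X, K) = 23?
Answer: 721523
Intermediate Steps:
G = 7215 (G = 195*37 = 7215)
U = 100 (U = (-10)² = 100)
H(18, -6) + G*U = 23 + 7215*100 = 23 + 721500 = 721523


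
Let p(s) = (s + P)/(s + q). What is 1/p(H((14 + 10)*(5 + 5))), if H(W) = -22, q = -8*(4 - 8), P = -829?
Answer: -10/851 ≈ -0.011751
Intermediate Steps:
q = 32 (q = -8*(-4) = 32)
p(s) = (-829 + s)/(32 + s) (p(s) = (s - 829)/(s + 32) = (-829 + s)/(32 + s))
1/p(H((14 + 10)*(5 + 5))) = 1/((-829 - 22)/(32 - 22)) = 1/(-851/10) = -10/851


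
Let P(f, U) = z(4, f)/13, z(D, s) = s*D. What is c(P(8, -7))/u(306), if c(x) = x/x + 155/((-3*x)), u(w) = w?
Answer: -1919/29376 ≈ -0.065325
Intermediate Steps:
z(D, s) = D*s
P(f, U) = 4*f/13 (P(f, U) = (4*f)/13 = (4*f)*(1/13) = 4*f/13)
c(x) = 1 - 155/(3*x) (c(x) = 1 + 155*(-1/(3*x)) = 1 - 155/(3*x))
c(P(8, -7))/u(306) = ((-155/3 + (4/13)*8)/(((4/13)*8)))/306 = ((-155/3 + 32/13)/(32/13))*(1/306) = ((13/32)*(-1919/39))*(1/306) = -1919/96*1/306 = -1919/29376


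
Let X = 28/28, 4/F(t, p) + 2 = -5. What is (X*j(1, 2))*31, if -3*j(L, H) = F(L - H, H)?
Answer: 124/21 ≈ 5.9048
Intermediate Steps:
F(t, p) = -4/7 (F(t, p) = 4/(-2 - 5) = 4/(-7) = 4*(-⅐) = -4/7)
j(L, H) = 4/21 (j(L, H) = -⅓*(-4/7) = 4/21)
X = 1 (X = 28*(1/28) = 1)
(X*j(1, 2))*31 = (1*(4/21))*31 = (4/21)*31 = 124/21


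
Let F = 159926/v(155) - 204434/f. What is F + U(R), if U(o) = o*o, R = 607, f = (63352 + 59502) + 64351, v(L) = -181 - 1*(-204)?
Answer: 1616370630883/4305715 ≈ 3.7540e+5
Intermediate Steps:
v(L) = 23 (v(L) = -181 + 204 = 23)
f = 187205 (f = 122854 + 64351 = 187205)
F = 29934244848/4305715 (F = 159926/23 - 204434/187205 = 29934244848/4305715 ≈ 6952.2)
U(o) = o²
F + U(R) = 29934244848/4305715 + 607² = 29934244848/4305715 + 368449 = 1616370630883/4305715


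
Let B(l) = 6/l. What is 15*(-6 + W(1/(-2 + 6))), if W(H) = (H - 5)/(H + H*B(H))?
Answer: -507/5 ≈ -101.40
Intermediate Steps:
W(H) = (-5 + H)/(6 + H) (W(H) = (H - 5)/(H + H*(6/H)) = (-5 + H)/(H + 6) = (-5 + H)/(6 + H))
15*(-6 + W(1/(-2 + 6))) = 15*(-6 + (-5 + 1/(-2 + 6))/(6 + 1/(-2 + 6))) = 15*(-6 + (-5 + 1/4)/(6 + 1/4)) = 15*(-6 - 19/4/(25/4)) = 15*(-6 + (4/25)*(-19/4)) = 15*(-6 - 19/25) = 15*(-169/25) = -507/5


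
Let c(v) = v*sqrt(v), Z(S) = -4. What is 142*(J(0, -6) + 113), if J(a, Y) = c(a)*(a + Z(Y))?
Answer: 16046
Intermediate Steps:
c(v) = v**(3/2)
J(a, Y) = a**(3/2)*(-4 + a) (J(a, Y) = a**(3/2)*(a - 4) = a**(3/2)*(-4 + a))
142*(J(0, -6) + 113) = 142*(0**(3/2)*(-4 + 0) + 113) = 142*(0*(-4) + 113) = 142*(0 + 113) = 142*113 = 16046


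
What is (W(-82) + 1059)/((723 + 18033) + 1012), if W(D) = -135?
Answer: 33/706 ≈ 0.046742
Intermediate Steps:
(W(-82) + 1059)/((723 + 18033) + 1012) = (-135 + 1059)/((723 + 18033) + 1012) = 924/(18756 + 1012) = 924/19768 = 924*(1/19768) = 33/706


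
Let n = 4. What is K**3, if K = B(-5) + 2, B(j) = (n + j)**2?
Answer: 27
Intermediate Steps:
B(j) = (4 + j)**2
K = 3 (K = (4 - 5)**2 + 2 = (-1)**2 + 2 = 1 + 2 = 3)
K**3 = 3**3 = 27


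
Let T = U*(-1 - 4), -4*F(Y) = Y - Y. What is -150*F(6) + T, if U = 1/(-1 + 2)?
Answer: -5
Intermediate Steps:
F(Y) = 0 (F(Y) = -(Y - Y)/4 = -1/4*0 = 0)
U = 1 (U = 1/1 = 1)
T = -5 (T = 1*(-1 - 4) = 1*(-5) = -5)
-150*F(6) + T = -150*0 - 5 = 0 - 5 = -5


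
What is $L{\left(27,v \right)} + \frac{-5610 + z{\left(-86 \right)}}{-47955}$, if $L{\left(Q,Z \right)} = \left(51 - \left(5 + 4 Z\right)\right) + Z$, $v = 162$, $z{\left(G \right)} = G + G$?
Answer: $- \frac{21094418}{47955} \approx -439.88$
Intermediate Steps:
$z{\left(G \right)} = 2 G$
$L{\left(Q,Z \right)} = 46 - 3 Z$ ($L{\left(Q,Z \right)} = \left(46 - 4 Z\right) + Z = 46 - 3 Z$)
$L{\left(27,v \right)} + \frac{-5610 + z{\left(-86 \right)}}{-47955} = \left(46 - 486\right) + \frac{-5610 + 2 \left(-86\right)}{-47955} = \left(46 - 486\right) + \left(-5610 - 172\right) \left(- \frac{1}{47955}\right) = -440 - - \frac{5782}{47955} = -440 + \frac{5782}{47955} = - \frac{21094418}{47955}$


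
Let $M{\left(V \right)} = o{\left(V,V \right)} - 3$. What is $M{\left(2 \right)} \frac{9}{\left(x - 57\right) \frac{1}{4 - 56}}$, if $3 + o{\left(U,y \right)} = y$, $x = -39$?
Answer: $- \frac{39}{2} \approx -19.5$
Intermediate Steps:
$o{\left(U,y \right)} = -3 + y$
$M{\left(V \right)} = -6 + V$ ($M{\left(V \right)} = \left(-3 + V\right) - 3 = -6 + V$)
$M{\left(2 \right)} \frac{9}{\left(x - 57\right) \frac{1}{4 - 56}} = \left(-6 + 2\right) \frac{9}{\left(-39 - 57\right) \frac{1}{4 - 56}} = - 4 \frac{9}{\left(-96\right) \frac{1}{-52}} = - 4 \frac{9}{\left(-96\right) \left(- \frac{1}{52}\right)} = - 4 \frac{9}{\frac{24}{13}} = - 4 \cdot 9 \cdot \frac{13}{24} = \left(-4\right) \frac{39}{8} = - \frac{39}{2}$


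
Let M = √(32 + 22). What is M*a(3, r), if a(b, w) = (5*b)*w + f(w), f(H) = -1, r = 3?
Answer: 132*√6 ≈ 323.33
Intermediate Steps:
M = 3*√6 (M = √54 = 3*√6 ≈ 7.3485)
a(b, w) = -1 + 5*b*w (a(b, w) = (5*b)*w - 1 = 5*b*w - 1 = -1 + 5*b*w)
M*a(3, r) = (3*√6)*(-1 + 5*3*3) = (3*√6)*(-1 + 45) = (3*√6)*44 = 132*√6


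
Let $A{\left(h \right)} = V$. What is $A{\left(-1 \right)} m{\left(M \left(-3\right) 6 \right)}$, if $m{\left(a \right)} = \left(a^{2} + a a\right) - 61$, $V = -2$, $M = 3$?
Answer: $-11542$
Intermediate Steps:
$A{\left(h \right)} = -2$
$m{\left(a \right)} = -61 + 2 a^{2}$ ($m{\left(a \right)} = \left(a^{2} + a^{2}\right) - 61 = 2 a^{2} - 61 = -61 + 2 a^{2}$)
$A{\left(-1 \right)} m{\left(M \left(-3\right) 6 \right)} = - 2 \left(-61 + 2 \left(3 \left(-3\right) 6\right)^{2}\right) = - 2 \left(-61 + 2 \left(\left(-9\right) 6\right)^{2}\right) = - 2 \left(-61 + 2 \left(-54\right)^{2}\right) = - 2 \left(-61 + 2 \cdot 2916\right) = - 2 \left(-61 + 5832\right) = \left(-2\right) 5771 = -11542$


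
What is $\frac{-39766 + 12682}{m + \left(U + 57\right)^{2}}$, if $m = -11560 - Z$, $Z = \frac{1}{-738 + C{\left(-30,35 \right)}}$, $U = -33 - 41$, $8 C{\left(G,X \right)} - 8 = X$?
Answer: $\frac{158739324}{66059323} \approx 2.403$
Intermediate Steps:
$C{\left(G,X \right)} = 1 + \frac{X}{8}$
$U = -74$ ($U = -33 - 41 = -74$)
$Z = - \frac{8}{5861}$ ($Z = \frac{1}{-738 + \left(1 + \frac{1}{8} \cdot 35\right)} = \frac{1}{-738 + \left(1 + \frac{35}{8}\right)} = \frac{1}{-738 + \frac{43}{8}} = \frac{1}{- \frac{5861}{8}} = - \frac{8}{5861} \approx -0.001365$)
$m = - \frac{67753152}{5861}$ ($m = -11560 - - \frac{8}{5861} = -11560 + \frac{8}{5861} = - \frac{67753152}{5861} \approx -11560.0$)
$\frac{-39766 + 12682}{m + \left(U + 57\right)^{2}} = \frac{-39766 + 12682}{- \frac{67753152}{5861} + \left(-74 + 57\right)^{2}} = - \frac{27084}{- \frac{67753152}{5861} + \left(-17\right)^{2}} = - \frac{27084}{- \frac{67753152}{5861} + 289} = - \frac{27084}{- \frac{66059323}{5861}} = \left(-27084\right) \left(- \frac{5861}{66059323}\right) = \frac{158739324}{66059323}$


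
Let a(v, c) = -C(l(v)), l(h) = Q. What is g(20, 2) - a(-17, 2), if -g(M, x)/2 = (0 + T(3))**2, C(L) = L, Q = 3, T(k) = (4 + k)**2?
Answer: -4799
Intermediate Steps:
l(h) = 3
g(M, x) = -4802 (g(M, x) = -2*(0 + (4 + 3)**2)**2 = -2*(0 + 7**2)**2 = -2*(0 + 49)**2 = -2*49**2 = -2*2401 = -4802)
a(v, c) = -3 (a(v, c) = -1*3 = -3)
g(20, 2) - a(-17, 2) = -4802 - 1*(-3) = -4802 + 3 = -4799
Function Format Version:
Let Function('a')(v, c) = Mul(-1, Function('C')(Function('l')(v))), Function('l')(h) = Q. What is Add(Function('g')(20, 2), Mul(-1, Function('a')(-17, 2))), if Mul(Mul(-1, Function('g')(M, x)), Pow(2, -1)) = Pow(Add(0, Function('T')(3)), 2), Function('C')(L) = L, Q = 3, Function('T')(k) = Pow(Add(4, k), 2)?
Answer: -4799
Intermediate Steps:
Function('l')(h) = 3
Function('g')(M, x) = -4802 (Function('g')(M, x) = Mul(-2, Pow(Add(0, Pow(Add(4, 3), 2)), 2)) = Mul(-2, Pow(Add(0, Pow(7, 2)), 2)) = Mul(-2, Pow(Add(0, 49), 2)) = Mul(-2, Pow(49, 2)) = Mul(-2, 2401) = -4802)
Function('a')(v, c) = -3 (Function('a')(v, c) = Mul(-1, 3) = -3)
Add(Function('g')(20, 2), Mul(-1, Function('a')(-17, 2))) = Add(-4802, Mul(-1, -3)) = Add(-4802, 3) = -4799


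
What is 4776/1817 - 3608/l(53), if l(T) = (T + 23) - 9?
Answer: -6235744/121739 ≈ -51.222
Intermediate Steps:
l(T) = 14 + T (l(T) = (23 + T) - 9 = 14 + T)
4776/1817 - 3608/l(53) = 4776/1817 - 3608/(14 + 53) = 4776*(1/1817) - 3608/67 = 4776/1817 - 3608*1/67 = 4776/1817 - 3608/67 = -6235744/121739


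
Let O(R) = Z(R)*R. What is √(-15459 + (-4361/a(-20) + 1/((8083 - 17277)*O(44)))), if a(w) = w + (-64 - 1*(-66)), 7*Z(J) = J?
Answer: I*√22411863772054070/1213608 ≈ 123.36*I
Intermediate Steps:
Z(J) = J/7
a(w) = 2 + w (a(w) = w + (-64 + 66) = w + 2 = 2 + w)
O(R) = R²/7 (O(R) = (R/7)*R = R²/7)
√(-15459 + (-4361/a(-20) + 1/((8083 - 17277)*O(44)))) = √(-15459 + (-4361/(2 - 20) + 1/((8083 - 17277)*(((⅐)*44²))))) = √(-15459 + (-4361/(-18) + 1/((-9194)*(((⅐)*1936))))) = √(-15459 + (-4361*(-1/18) - 1/(9194*1936/7))) = √(-15459 + (4361/18 - 1/9194*7/1936)) = √(-15459 + (4361/18 - 7/17799584)) = √(-15459 + 38811992849/160196256) = √(-2437661928655/160196256) = I*√22411863772054070/1213608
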